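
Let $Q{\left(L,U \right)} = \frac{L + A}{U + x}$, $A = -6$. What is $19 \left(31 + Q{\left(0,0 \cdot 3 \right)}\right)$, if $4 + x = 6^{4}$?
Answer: $\frac{20023}{34} \approx 588.91$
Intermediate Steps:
$x = 1292$ ($x = -4 + 6^{4} = -4 + 1296 = 1292$)
$Q{\left(L,U \right)} = \frac{-6 + L}{1292 + U}$ ($Q{\left(L,U \right)} = \frac{L - 6}{U + 1292} = \frac{-6 + L}{1292 + U}$)
$19 \left(31 + Q{\left(0,0 \cdot 3 \right)}\right) = 19 \left(31 + \frac{-6 + 0}{1292 + 0 \cdot 3}\right) = 19 \left(31 + \frac{1}{1292 + 0} \left(-6\right)\right) = 19 \left(31 + \frac{1}{1292} \left(-6\right)\right) = 19 \left(31 - \frac{3}{646}\right) = 19 \cdot \frac{20023}{646} = \frac{20023}{34}$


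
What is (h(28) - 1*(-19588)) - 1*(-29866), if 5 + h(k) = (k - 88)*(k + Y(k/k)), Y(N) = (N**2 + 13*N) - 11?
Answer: 47589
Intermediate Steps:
Y(N) = -11 + N**2 + 13*N
h(k) = -5 + (-88 + k)*(3 + k) (h(k) = -5 + (k - 88)*(k + (-11 + (k/k)**2 + 13*(k/k))) = -5 + (-88 + k)*(k + (-11 + 1**2 + 13*1)) = -5 + (-88 + k)*(k + (-11 + 1 + 13)) = -5 + (-88 + k)*(k + 3) = -5 + (-88 + k)*(3 + k))
(h(28) - 1*(-19588)) - 1*(-29866) = ((-269 + 28**2 - 85*28) - 1*(-19588)) - 1*(-29866) = ((-269 + 784 - 2380) + 19588) + 29866 = (-1865 + 19588) + 29866 = 17723 + 29866 = 47589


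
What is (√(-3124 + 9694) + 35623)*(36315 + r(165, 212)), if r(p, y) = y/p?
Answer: 213459677501/165 + 5992187*√730/55 ≈ 1.2966e+9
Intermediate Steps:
(√(-3124 + 9694) + 35623)*(36315 + r(165, 212)) = (√(-3124 + 9694) + 35623)*(36315 + 212/165) = (√6570 + 35623)*(36315 + 212*(1/165)) = (3*√730 + 35623)*(36315 + 212/165) = (35623 + 3*√730)*(5992187/165) = 213459677501/165 + 5992187*√730/55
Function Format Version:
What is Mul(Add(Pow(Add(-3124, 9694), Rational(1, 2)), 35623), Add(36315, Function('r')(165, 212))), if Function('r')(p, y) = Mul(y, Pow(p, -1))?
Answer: Add(Rational(213459677501, 165), Mul(Rational(5992187, 55), Pow(730, Rational(1, 2)))) ≈ 1.2966e+9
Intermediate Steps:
Mul(Add(Pow(Add(-3124, 9694), Rational(1, 2)), 35623), Add(36315, Function('r')(165, 212))) = Mul(Add(Pow(Add(-3124, 9694), Rational(1, 2)), 35623), Add(36315, Mul(212, Pow(165, -1)))) = Mul(Add(Pow(6570, Rational(1, 2)), 35623), Add(36315, Mul(212, Rational(1, 165)))) = Mul(Add(Mul(3, Pow(730, Rational(1, 2))), 35623), Add(36315, Rational(212, 165))) = Mul(Add(35623, Mul(3, Pow(730, Rational(1, 2)))), Rational(5992187, 165)) = Add(Rational(213459677501, 165), Mul(Rational(5992187, 55), Pow(730, Rational(1, 2))))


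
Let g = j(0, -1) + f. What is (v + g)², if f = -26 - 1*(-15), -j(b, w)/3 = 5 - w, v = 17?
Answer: 144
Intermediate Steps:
j(b, w) = -15 + 3*w (j(b, w) = -3*(5 - w) = -15 + 3*w)
f = -11 (f = -26 + 15 = -11)
g = -29 (g = (-15 + 3*(-1)) - 11 = (-15 - 3) - 11 = -18 - 11 = -29)
(v + g)² = (17 - 29)² = (-12)² = 144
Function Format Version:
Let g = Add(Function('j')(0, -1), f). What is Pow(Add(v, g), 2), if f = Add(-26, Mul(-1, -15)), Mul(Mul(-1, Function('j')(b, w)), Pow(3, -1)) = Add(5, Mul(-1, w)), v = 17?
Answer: 144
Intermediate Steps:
Function('j')(b, w) = Add(-15, Mul(3, w)) (Function('j')(b, w) = Mul(-3, Add(5, Mul(-1, w))) = Add(-15, Mul(3, w)))
f = -11 (f = Add(-26, 15) = -11)
g = -29 (g = Add(Add(-15, Mul(3, -1)), -11) = Add(Add(-15, -3), -11) = Add(-18, -11) = -29)
Pow(Add(v, g), 2) = Pow(Add(17, -29), 2) = Pow(-12, 2) = 144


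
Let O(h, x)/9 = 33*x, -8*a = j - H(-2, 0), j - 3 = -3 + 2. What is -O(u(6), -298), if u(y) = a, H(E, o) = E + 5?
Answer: 88506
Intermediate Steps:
H(E, o) = 5 + E
j = 2 (j = 3 + (-3 + 2) = 3 - 1 = 2)
a = 1/8 (a = -(2 - (5 - 2))/8 = -(2 - 1*3)/8 = -(2 - 3)/8 = -1/8*(-1) = 1/8 ≈ 0.12500)
u(y) = 1/8
O(h, x) = 297*x (O(h, x) = 9*(33*x) = 297*x)
-O(u(6), -298) = -297*(-298) = -1*(-88506) = 88506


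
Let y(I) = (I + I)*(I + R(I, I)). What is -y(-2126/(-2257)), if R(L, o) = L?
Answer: -18079504/5094049 ≈ -3.5491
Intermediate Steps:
y(I) = 4*I² (y(I) = (I + I)*(I + I) = (2*I)*(2*I) = 4*I²)
-y(-2126/(-2257)) = -4*(-2126/(-2257))² = -4*(-2126*(-1/2257))² = -4*(2126/2257)² = -4*4519876/5094049 = -1*18079504/5094049 = -18079504/5094049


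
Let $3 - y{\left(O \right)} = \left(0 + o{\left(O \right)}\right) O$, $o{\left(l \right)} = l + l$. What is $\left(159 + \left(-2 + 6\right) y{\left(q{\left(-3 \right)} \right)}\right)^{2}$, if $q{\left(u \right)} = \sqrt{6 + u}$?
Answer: $21609$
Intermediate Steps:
$o{\left(l \right)} = 2 l$
$y{\left(O \right)} = 3 - 2 O^{2}$ ($y{\left(O \right)} = 3 - \left(0 + 2 O\right) O = 3 - 2 O O = 3 - 2 O^{2}$)
$\left(159 + \left(-2 + 6\right) y{\left(q{\left(-3 \right)} \right)}\right)^{2} = \left(159 + \left(-2 + 6\right) \left(3 - 2 \left(\sqrt{6 - 3}\right)^{2}\right)\right)^{2} = \left(159 + 4 \left(3 - 2 \left(\sqrt{3}\right)^{2}\right)\right)^{2} = \left(159 + 4 \left(3 - 6\right)\right)^{2} = \left(159 + 4 \left(-3\right)\right)^{2} = \left(159 - 12\right)^{2} = 147^{2} = 21609$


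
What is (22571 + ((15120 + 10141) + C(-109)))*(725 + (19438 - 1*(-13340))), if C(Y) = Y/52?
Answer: 83327153965/52 ≈ 1.6024e+9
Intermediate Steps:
C(Y) = Y/52 (C(Y) = Y*(1/52) = Y/52)
(22571 + ((15120 + 10141) + C(-109)))*(725 + (19438 - 1*(-13340))) = (22571 + ((15120 + 10141) + (1/52)*(-109)))*(725 + (19438 - 1*(-13340))) = (22571 + (25261 - 109/52))*(725 + (19438 + 13340)) = (22571 + 1313463/52)*(725 + 32778) = (2487155/52)*33503 = 83327153965/52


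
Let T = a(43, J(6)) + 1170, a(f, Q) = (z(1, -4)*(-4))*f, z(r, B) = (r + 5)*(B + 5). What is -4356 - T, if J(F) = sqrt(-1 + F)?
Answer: -4494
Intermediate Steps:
z(r, B) = (5 + B)*(5 + r) (z(r, B) = (5 + r)*(5 + B) = (5 + B)*(5 + r))
a(f, Q) = -24*f (a(f, Q) = ((25 + 5*(-4) + 5*1 - 4*1)*(-4))*f = ((25 - 20 + 5 - 4)*(-4))*f = (6*(-4))*f = -24*f)
T = 138 (T = -24*43 + 1170 = -1032 + 1170 = 138)
-4356 - T = -4356 - 1*138 = -4356 - 138 = -4494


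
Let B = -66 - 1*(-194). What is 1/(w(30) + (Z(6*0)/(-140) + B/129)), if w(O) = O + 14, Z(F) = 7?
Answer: 2580/115951 ≈ 0.022251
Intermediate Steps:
B = 128 (B = -66 + 194 = 128)
w(O) = 14 + O
1/(w(30) + (Z(6*0)/(-140) + B/129)) = 1/((14 + 30) + (7/(-140) + 128/129)) = 1/(44 + (7*(-1/140) + 128*(1/129))) = 1/(44 + (-1/20 + 128/129)) = 1/(44 + 2431/2580) = 1/(115951/2580) = 2580/115951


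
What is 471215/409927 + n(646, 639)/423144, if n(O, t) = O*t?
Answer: 20478178111/9636563916 ≈ 2.1250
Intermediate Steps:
471215/409927 + n(646, 639)/423144 = 471215/409927 + (646*639)/423144 = 471215*(1/409927) + 412794*(1/423144) = 471215/409927 + 22933/23508 = 20478178111/9636563916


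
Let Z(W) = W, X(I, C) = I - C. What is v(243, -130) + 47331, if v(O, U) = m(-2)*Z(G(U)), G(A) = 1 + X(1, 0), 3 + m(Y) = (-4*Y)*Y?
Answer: 47293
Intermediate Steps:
m(Y) = -3 - 4*Y² (m(Y) = -3 + (-4*Y)*Y = -3 - 4*Y²)
G(A) = 2 (G(A) = 1 + (1 - 1*0) = 1 + (1 + 0) = 1 + 1 = 2)
v(O, U) = -38 (v(O, U) = (-3 - 4*(-2)²)*2 = (-3 - 4*4)*2 = (-3 - 16)*2 = -19*2 = -38)
v(243, -130) + 47331 = -38 + 47331 = 47293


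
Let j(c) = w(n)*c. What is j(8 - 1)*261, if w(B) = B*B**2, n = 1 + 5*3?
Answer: 7483392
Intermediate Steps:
n = 16 (n = 1 + 15 = 16)
w(B) = B**3
j(c) = 4096*c (j(c) = 16**3*c = 4096*c)
j(8 - 1)*261 = (4096*(8 - 1))*261 = (4096*7)*261 = 28672*261 = 7483392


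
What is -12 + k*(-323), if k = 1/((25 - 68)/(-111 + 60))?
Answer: -16989/43 ≈ -395.09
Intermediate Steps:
k = 51/43 (k = 1/(-43/(-51)) = 1/(-43*(-1/51)) = 1/(43/51) = 51/43 ≈ 1.1860)
-12 + k*(-323) = -12 + (51/43)*(-323) = -12 - 16473/43 = -16989/43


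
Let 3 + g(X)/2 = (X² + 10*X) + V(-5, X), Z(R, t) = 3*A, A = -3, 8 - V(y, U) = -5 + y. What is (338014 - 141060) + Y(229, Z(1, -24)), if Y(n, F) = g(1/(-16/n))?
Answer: 25229753/128 ≈ 1.9711e+5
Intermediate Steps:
V(y, U) = 13 - y (V(y, U) = 8 - (-5 + y) = 8 + (5 - y) = 13 - y)
Z(R, t) = -9 (Z(R, t) = 3*(-3) = -9)
g(X) = 30 + 2*X² + 20*X (g(X) = -6 + 2*((X² + 10*X) + (13 - 1*(-5))) = -6 + 2*((X² + 10*X) + (13 + 5)) = -6 + 2*((X² + 10*X) + 18) = -6 + 2*(18 + X² + 10*X) = -6 + (36 + 2*X² + 20*X) = 30 + 2*X² + 20*X)
Y(n, F) = 30 - 5*n/4 + n²/128 (Y(n, F) = 30 + 2*(1/(-16/n))² + 20/((-16/n)) = 30 + 2*(-n/16)² + 20*(-n/16) = 30 + 2*(n²/256) - 5*n/4 = 30 + n²/128 - 5*n/4 = 30 - 5*n/4 + n²/128)
(338014 - 141060) + Y(229, Z(1, -24)) = (338014 - 141060) + (30 - 5/4*229 + (1/128)*229²) = 196954 + (30 - 1145/4 + (1/128)*52441) = 196954 + (30 - 1145/4 + 52441/128) = 196954 + 19641/128 = 25229753/128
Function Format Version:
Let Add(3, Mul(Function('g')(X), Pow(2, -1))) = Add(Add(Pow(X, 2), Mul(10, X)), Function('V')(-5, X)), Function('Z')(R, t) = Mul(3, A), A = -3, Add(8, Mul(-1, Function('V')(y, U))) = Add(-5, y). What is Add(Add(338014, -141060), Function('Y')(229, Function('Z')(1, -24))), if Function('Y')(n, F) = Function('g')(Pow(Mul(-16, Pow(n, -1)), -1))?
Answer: Rational(25229753, 128) ≈ 1.9711e+5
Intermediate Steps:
Function('V')(y, U) = Add(13, Mul(-1, y)) (Function('V')(y, U) = Add(8, Mul(-1, Add(-5, y))) = Add(8, Add(5, Mul(-1, y))) = Add(13, Mul(-1, y)))
Function('Z')(R, t) = -9 (Function('Z')(R, t) = Mul(3, -3) = -9)
Function('g')(X) = Add(30, Mul(2, Pow(X, 2)), Mul(20, X)) (Function('g')(X) = Add(-6, Mul(2, Add(Add(Pow(X, 2), Mul(10, X)), Add(13, Mul(-1, -5))))) = Add(-6, Mul(2, Add(Add(Pow(X, 2), Mul(10, X)), Add(13, 5)))) = Add(-6, Mul(2, Add(Add(Pow(X, 2), Mul(10, X)), 18))) = Add(-6, Mul(2, Add(18, Pow(X, 2), Mul(10, X)))) = Add(-6, Add(36, Mul(2, Pow(X, 2)), Mul(20, X))) = Add(30, Mul(2, Pow(X, 2)), Mul(20, X)))
Function('Y')(n, F) = Add(30, Mul(Rational(-5, 4), n), Mul(Rational(1, 128), Pow(n, 2))) (Function('Y')(n, F) = Add(30, Mul(2, Pow(Pow(Mul(-16, Pow(n, -1)), -1), 2)), Mul(20, Pow(Mul(-16, Pow(n, -1)), -1))) = Add(30, Mul(2, Pow(Mul(Rational(-1, 16), n), 2)), Mul(20, Mul(Rational(-1, 16), n))) = Add(30, Mul(2, Mul(Rational(1, 256), Pow(n, 2))), Mul(Rational(-5, 4), n)) = Add(30, Mul(Rational(1, 128), Pow(n, 2)), Mul(Rational(-5, 4), n)) = Add(30, Mul(Rational(-5, 4), n), Mul(Rational(1, 128), Pow(n, 2))))
Add(Add(338014, -141060), Function('Y')(229, Function('Z')(1, -24))) = Add(Add(338014, -141060), Add(30, Mul(Rational(-5, 4), 229), Mul(Rational(1, 128), Pow(229, 2)))) = Add(196954, Add(30, Rational(-1145, 4), Mul(Rational(1, 128), 52441))) = Add(196954, Add(30, Rational(-1145, 4), Rational(52441, 128))) = Add(196954, Rational(19641, 128)) = Rational(25229753, 128)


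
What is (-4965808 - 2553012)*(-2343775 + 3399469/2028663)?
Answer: 35749930622693559920/2028663 ≈ 1.7622e+13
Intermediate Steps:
(-4965808 - 2553012)*(-2343775 + 3399469/2028663) = -7518820*(-2343775 + 3399469*(1/2028663)) = -7518820*(-2343775 + 3399469/2028663) = -7518820*(-4754726223356/2028663) = 35749930622693559920/2028663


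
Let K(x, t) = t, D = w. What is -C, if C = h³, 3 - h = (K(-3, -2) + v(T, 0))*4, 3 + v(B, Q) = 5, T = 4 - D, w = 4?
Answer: -27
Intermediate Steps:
D = 4
T = 0 (T = 4 - 1*4 = 4 - 4 = 0)
v(B, Q) = 2 (v(B, Q) = -3 + 5 = 2)
h = 3 (h = 3 - (-2 + 2)*4 = 3 - 0*4 = 3 - 1*0 = 3 + 0 = 3)
C = 27 (C = 3³ = 27)
-C = -1*27 = -27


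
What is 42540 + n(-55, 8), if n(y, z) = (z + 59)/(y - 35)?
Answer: 3828533/90 ≈ 42539.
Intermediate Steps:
n(y, z) = (59 + z)/(-35 + y)
42540 + n(-55, 8) = 42540 + (59 + 8)/(-35 - 55) = 42540 + 67/(-90) = 42540 - 1/90*67 = 42540 - 67/90 = 3828533/90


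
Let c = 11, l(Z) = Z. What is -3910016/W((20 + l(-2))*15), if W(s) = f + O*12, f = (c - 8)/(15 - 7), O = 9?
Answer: -31280128/867 ≈ -36079.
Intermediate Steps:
f = 3/8 (f = (11 - 8)/(15 - 7) = 3/8 ≈ 0.37500)
W(s) = 867/8 (W(s) = 3/8 + 9*12 = 3/8 + 108 = 867/8)
-3910016/W((20 + l(-2))*15) = -3910016/867/8 = -3910016*8/867 = -31280128/867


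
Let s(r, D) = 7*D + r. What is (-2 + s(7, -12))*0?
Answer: 0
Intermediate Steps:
s(r, D) = r + 7*D
(-2 + s(7, -12))*0 = (-2 + (7 + 7*(-12)))*0 = (-2 + (7 - 84))*0 = (-2 - 77)*0 = -79*0 = 0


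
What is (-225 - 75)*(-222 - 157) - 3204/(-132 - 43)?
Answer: 19900704/175 ≈ 1.1372e+5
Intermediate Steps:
(-225 - 75)*(-222 - 157) - 3204/(-132 - 43) = -300*(-379) - 3204/(-175) = 113700 - 3204*(-1)/175 = 113700 - 267*(-12/175) = 113700 + 3204/175 = 19900704/175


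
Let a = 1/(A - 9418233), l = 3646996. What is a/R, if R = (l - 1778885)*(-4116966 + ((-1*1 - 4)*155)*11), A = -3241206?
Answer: 1/97564715430621741939 ≈ 1.0250e-20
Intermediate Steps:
R = -7706875117501 (R = (3646996 - 1778885)*(-4116966 + ((-1*1 - 4)*155)*11) = 1868111*(-4116966 + ((-1 - 4)*155)*11) = 1868111*(-4116966 - 5*155*11) = 1868111*(-4116966 - 775*11) = 1868111*(-4116966 - 8525) = 1868111*(-4125491) = -7706875117501)
a = -1/12659439 (a = 1/(-3241206 - 9418233) = 1/(-12659439) = -1/12659439 ≈ -7.8992e-8)
a/R = -1/12659439/(-7706875117501) = -1/12659439*(-1/7706875117501) = 1/97564715430621741939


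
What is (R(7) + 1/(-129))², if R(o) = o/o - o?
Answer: 600625/16641 ≈ 36.093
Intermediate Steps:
R(o) = 1 - o
(R(7) + 1/(-129))² = ((1 - 1*7) + 1/(-129))² = ((1 - 7) - 1/129)² = (-6 - 1/129)² = (-775/129)² = 600625/16641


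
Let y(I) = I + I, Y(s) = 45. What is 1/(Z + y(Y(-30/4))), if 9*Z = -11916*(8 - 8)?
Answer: 1/90 ≈ 0.011111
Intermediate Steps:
y(I) = 2*I
Z = 0 (Z = (-11916*(8 - 8))/9 = (-11916*0)/9 = (-1986*0)/9 = (1/9)*0 = 0)
1/(Z + y(Y(-30/4))) = 1/(0 + 2*45) = 1/(0 + 90) = 1/90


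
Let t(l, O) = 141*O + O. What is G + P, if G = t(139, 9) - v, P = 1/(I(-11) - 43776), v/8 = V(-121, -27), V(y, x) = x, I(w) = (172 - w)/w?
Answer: 719688175/481719 ≈ 1494.0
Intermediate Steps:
I(w) = (172 - w)/w
t(l, O) = 142*O
v = -216 (v = 8*(-27) = -216)
P = -11/481719 (P = 1/((172 - 1*(-11))/(-11) - 43776) = 1/(-(172 + 11)/11 - 43776) = 1/(-1/11*183 - 43776) = 1/(-183/11 - 43776) = 1/(-481719/11) = -11/481719 ≈ -2.2835e-5)
G = 1494 (G = 142*9 - 1*(-216) = 1278 + 216 = 1494)
G + P = 1494 - 11/481719 = 719688175/481719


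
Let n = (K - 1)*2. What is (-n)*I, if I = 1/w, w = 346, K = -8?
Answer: 9/173 ≈ 0.052023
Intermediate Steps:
n = -18 (n = (-8 - 1)*2 = -9*2 = -18)
I = 1/346 ≈ 0.0028902
(-n)*I = -1*(-18)*(1/346) = 18*(1/346) = 9/173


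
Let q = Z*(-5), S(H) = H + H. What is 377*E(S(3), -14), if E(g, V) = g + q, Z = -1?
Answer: 4147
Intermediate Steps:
S(H) = 2*H
q = 5 (q = -1*(-5) = 5)
E(g, V) = 5 + g (E(g, V) = g + 5 = 5 + g)
377*E(S(3), -14) = 377*(5 + 2*3) = 377*(5 + 6) = 377*11 = 4147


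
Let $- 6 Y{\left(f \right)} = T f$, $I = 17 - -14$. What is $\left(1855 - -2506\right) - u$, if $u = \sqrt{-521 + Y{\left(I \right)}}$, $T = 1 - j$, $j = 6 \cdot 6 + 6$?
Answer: $4361 - \frac{i \sqrt{11130}}{6} \approx 4361.0 - 17.583 i$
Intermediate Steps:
$j = 42$ ($j = 36 + 6 = 42$)
$I = 31$ ($I = 17 + 14 = 31$)
$T = -41$ ($T = 1 - 42 = -41$)
$Y{\left(f \right)} = \frac{41 f}{6}$ ($Y{\left(f \right)} = - \frac{\left(-41\right) f}{6} = \frac{41 f}{6}$)
$u = \frac{i \sqrt{11130}}{6}$ ($u = \sqrt{-521 + \frac{41}{6} \cdot 31} = \sqrt{-521 + \frac{1271}{6}} = \sqrt{- \frac{1855}{6}} = \frac{i \sqrt{11130}}{6} \approx 17.583 i$)
$\left(1855 - -2506\right) - u = \left(1855 - -2506\right) - \frac{i \sqrt{11130}}{6} = \left(1855 + 2506\right) - \frac{i \sqrt{11130}}{6} = 4361 - \frac{i \sqrt{11130}}{6}$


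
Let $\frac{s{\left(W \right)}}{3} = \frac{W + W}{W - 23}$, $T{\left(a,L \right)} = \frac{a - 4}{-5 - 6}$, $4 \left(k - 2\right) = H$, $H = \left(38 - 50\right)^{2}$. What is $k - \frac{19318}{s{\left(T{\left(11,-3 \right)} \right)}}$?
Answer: $- \frac{2510542}{21} \approx -1.1955 \cdot 10^{5}$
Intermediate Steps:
$H = 144$ ($H = \left(-12\right)^{2} = 144$)
$k = 38$ ($k = 2 + \frac{1}{4} \cdot 144 = 2 + 36 = 38$)
$T{\left(a,L \right)} = \frac{4}{11} - \frac{a}{11}$ ($T{\left(a,L \right)} = \frac{-4 + a}{-11} = \left(-4 + a\right) \left(- \frac{1}{11}\right) = \frac{4}{11} - \frac{a}{11}$)
$s{\left(W \right)} = \frac{6 W}{-23 + W}$ ($s{\left(W \right)} = 3 \frac{W + W}{W - 23} = 3 \frac{2 W}{-23 + W} = \frac{6 W}{-23 + W}$)
$k - \frac{19318}{s{\left(T{\left(11,-3 \right)} \right)}} = 38 - \frac{19318}{6 \left(\frac{4}{11} - 1\right) \frac{1}{-23 + \left(\frac{4}{11} - 1\right)}} = 38 - \frac{19318}{6 \left(- \frac{7}{11}\right) \frac{1}{-23 - \frac{7}{11}}} = 38 - \frac{19318}{6 \left(- \frac{7}{11}\right) \frac{1}{- \frac{260}{11}}} = 38 - \frac{19318}{6 \left(- \frac{7}{11}\right) \left(- \frac{11}{260}\right)} = 38 - \frac{19318}{\frac{21}{130}} = 38 - \frac{2511340}{21} = - \frac{2510542}{21}$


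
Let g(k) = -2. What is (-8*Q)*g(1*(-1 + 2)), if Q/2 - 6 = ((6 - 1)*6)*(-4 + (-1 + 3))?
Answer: -1728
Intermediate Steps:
Q = -108 (Q = 12 + 2*(((6 - 1)*6)*(-4 + (-1 + 3))) = 12 + 2*((5*6)*(-4 + 2)) = 12 + 2*(30*(-2)) = 12 + 2*(-60) = 12 - 120 = -108)
(-8*Q)*g(1*(-1 + 2)) = -8*(-108)*(-2) = 864*(-2) = -1728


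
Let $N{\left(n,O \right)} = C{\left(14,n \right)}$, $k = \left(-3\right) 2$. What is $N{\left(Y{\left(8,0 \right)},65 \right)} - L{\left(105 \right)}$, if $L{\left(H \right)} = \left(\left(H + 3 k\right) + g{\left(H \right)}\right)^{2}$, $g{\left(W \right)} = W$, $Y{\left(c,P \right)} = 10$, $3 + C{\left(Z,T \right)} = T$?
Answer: $-36857$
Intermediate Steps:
$C{\left(Z,T \right)} = -3 + T$
$k = -6$
$N{\left(n,O \right)} = -3 + n$
$L{\left(H \right)} = \left(-18 + 2 H\right)^{2}$ ($L{\left(H \right)} = \left(\left(H + 3 \left(-6\right)\right) + H\right)^{2} = \left(\left(H - 18\right) + H\right)^{2} = \left(\left(-18 + H\right) + H\right)^{2} = \left(-18 + 2 H\right)^{2}$)
$N{\left(Y{\left(8,0 \right)},65 \right)} - L{\left(105 \right)} = \left(-3 + 10\right) - 4 \left(-9 + 105\right)^{2} = 7 - 4 \cdot 96^{2} = 7 - 4 \cdot 9216 = 7 - 36864 = -36857$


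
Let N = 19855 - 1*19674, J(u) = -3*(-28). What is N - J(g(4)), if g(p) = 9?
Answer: 97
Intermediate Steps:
J(u) = 84
N = 181 (N = 19855 - 19674 = 181)
N - J(g(4)) = 181 - 1*84 = 181 - 84 = 97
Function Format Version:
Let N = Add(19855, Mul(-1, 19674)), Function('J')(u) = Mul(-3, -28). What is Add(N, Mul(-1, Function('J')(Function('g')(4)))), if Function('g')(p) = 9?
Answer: 97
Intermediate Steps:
Function('J')(u) = 84
N = 181 (N = Add(19855, -19674) = 181)
Add(N, Mul(-1, Function('J')(Function('g')(4)))) = Add(181, Mul(-1, 84)) = Add(181, -84) = 97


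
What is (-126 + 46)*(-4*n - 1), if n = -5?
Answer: -1520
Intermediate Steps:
(-126 + 46)*(-4*n - 1) = (-126 + 46)*(-4*(-5) - 1) = -80*(20 - 1) = -80*19 = -1520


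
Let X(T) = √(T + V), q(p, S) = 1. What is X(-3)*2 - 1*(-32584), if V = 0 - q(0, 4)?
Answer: 32584 + 4*I ≈ 32584.0 + 4.0*I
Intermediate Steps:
V = -1 (V = 0 - 1*1 = 0 - 1 = -1)
X(T) = √(-1 + T) (X(T) = √(T - 1) = √(-1 + T))
X(-3)*2 - 1*(-32584) = √(-1 - 3)*2 - 1*(-32584) = √(-4)*2 + 32584 = (2*I)*2 + 32584 = 4*I + 32584 = 32584 + 4*I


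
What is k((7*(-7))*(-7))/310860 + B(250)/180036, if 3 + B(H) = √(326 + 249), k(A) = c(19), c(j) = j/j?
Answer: -1742/129550905 + 5*√23/180036 ≈ 0.00011974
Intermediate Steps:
c(j) = 1
k(A) = 1
B(H) = -3 + 5*√23 (B(H) = -3 + √(326 + 249) = -3 + √575 = -3 + 5*√23)
k((7*(-7))*(-7))/310860 + B(250)/180036 = 1/310860 + (-3 + 5*√23)/180036 = 1*(1/310860) + (-3 + 5*√23)*(1/180036) = 1/310860 + (-1/60012 + 5*√23/180036) = -1742/129550905 + 5*√23/180036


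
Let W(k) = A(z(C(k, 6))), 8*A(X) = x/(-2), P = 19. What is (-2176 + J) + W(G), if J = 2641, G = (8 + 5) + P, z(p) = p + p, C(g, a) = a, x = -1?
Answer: 7441/16 ≈ 465.06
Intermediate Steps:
z(p) = 2*p
A(X) = 1/16 (A(X) = (-1/(-2))/8 = (-1*(-1/2))/8 = (1/8)*(1/2) = 1/16)
G = 32 (G = (8 + 5) + 19 = 13 + 19 = 32)
W(k) = 1/16
(-2176 + J) + W(G) = (-2176 + 2641) + 1/16 = 465 + 1/16 = 7441/16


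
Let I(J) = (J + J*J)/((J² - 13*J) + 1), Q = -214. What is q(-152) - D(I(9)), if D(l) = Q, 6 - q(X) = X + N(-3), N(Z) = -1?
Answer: 373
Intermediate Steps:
q(X) = 7 - X (q(X) = 6 - (X - 1) = 6 - (-1 + X) = 6 + (1 - X) = 7 - X)
I(J) = (J + J²)/(1 + J² - 13*J)
D(l) = -214
q(-152) - D(I(9)) = (7 - 1*(-152)) - 1*(-214) = (7 + 152) + 214 = 159 + 214 = 373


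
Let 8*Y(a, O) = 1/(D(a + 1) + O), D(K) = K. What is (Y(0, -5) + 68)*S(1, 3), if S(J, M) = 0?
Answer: 0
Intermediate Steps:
Y(a, O) = 1/(8*(1 + O + a)) (Y(a, O) = 1/(8*((a + 1) + O)) = 1/(8*((1 + a) + O)) = 1/(8*(1 + O + a)))
(Y(0, -5) + 68)*S(1, 3) = (1/(8*(1 - 5 + 0)) + 68)*0 = ((1/8)/(-4) + 68)*0 = ((1/8)*(-1/4) + 68)*0 = (-1/32 + 68)*0 = (2175/32)*0 = 0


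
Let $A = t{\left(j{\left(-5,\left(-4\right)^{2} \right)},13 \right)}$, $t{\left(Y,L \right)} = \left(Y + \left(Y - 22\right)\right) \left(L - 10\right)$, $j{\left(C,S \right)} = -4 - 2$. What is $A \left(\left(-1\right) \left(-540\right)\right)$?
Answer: $-55080$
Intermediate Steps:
$j{\left(C,S \right)} = -6$
$t{\left(Y,L \right)} = \left(-22 + 2 Y\right) \left(-10 + L\right)$ ($t{\left(Y,L \right)} = \left(Y + \left(-22 + Y\right)\right) \left(-10 + L\right) = \left(-22 + 2 Y\right) \left(-10 + L\right)$)
$A = -102$ ($A = 220 - 286 - -120 + 2 \cdot 13 \left(-6\right) = 220 - 286 + 120 - 156 = -102$)
$A \left(\left(-1\right) \left(-540\right)\right) = - 102 \left(\left(-1\right) \left(-540\right)\right) = \left(-102\right) 540 = -55080$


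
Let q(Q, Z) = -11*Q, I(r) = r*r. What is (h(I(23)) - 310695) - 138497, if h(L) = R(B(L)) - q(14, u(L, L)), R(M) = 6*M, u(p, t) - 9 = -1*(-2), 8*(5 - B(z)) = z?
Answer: -1797619/4 ≈ -4.4941e+5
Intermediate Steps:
B(z) = 5 - z/8
u(p, t) = 11 (u(p, t) = 9 - 1*(-2) = 9 + 2 = 11)
I(r) = r**2
h(L) = 184 - 3*L/4 (h(L) = 6*(5 - L/8) - (-11)*14 = (30 - 3*L/4) - 1*(-154) = (30 - 3*L/4) + 154 = 184 - 3*L/4)
(h(I(23)) - 310695) - 138497 = ((184 - 3/4*23**2) - 310695) - 138497 = ((184 - 3/4*529) - 310695) - 138497 = ((184 - 1587/4) - 310695) - 138497 = (-851/4 - 310695) - 138497 = -1243631/4 - 138497 = -1797619/4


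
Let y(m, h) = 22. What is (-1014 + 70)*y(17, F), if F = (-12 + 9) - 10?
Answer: -20768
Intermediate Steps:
F = -13 (F = -3 - 10 = -13)
(-1014 + 70)*y(17, F) = (-1014 + 70)*22 = -944*22 = -20768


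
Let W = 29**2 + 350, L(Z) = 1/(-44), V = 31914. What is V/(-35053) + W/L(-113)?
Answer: -1836949326/35053 ≈ -52405.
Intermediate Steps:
L(Z) = -1/44
W = 1191 (W = 841 + 350 = 1191)
V/(-35053) + W/L(-113) = 31914/(-35053) + 1191/(-1/44) = 31914*(-1/35053) + 1191*(-44) = -31914/35053 - 52404 = -1836949326/35053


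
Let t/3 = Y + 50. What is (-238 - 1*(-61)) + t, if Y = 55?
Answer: 138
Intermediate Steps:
t = 315 (t = 3*(55 + 50) = 3*105 = 315)
(-238 - 1*(-61)) + t = (-238 - 1*(-61)) + 315 = (-238 + 61) + 315 = -177 + 315 = 138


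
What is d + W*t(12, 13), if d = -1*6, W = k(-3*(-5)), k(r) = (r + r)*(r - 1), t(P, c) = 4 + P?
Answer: 6714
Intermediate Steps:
k(r) = 2*r*(-1 + r) (k(r) = (2*r)*(-1 + r) = 2*r*(-1 + r))
W = 420 (W = 2*(-3*(-5))*(-1 - 3*(-5)) = 2*15*(-1 + 15) = 2*15*14 = 420)
d = -6
d + W*t(12, 13) = -6 + 420*(4 + 12) = -6 + 420*16 = -6 + 6720 = 6714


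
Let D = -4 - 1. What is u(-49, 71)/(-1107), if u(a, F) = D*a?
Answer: -245/1107 ≈ -0.22132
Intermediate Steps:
D = -5
u(a, F) = -5*a
u(-49, 71)/(-1107) = -5*(-49)/(-1107) = 245*(-1/1107) = -245/1107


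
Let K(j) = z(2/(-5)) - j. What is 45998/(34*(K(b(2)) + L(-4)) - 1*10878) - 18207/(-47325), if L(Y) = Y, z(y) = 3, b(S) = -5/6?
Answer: -1978696431/515069525 ≈ -3.8416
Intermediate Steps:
b(S) = -5/6 (b(S) = -5*1/6 = -5/6)
K(j) = 3 - j
45998/(34*(K(b(2)) + L(-4)) - 1*10878) - 18207/(-47325) = 45998/(34*((3 - 1*(-5/6)) - 4) - 1*10878) - 18207/(-47325) = 45998/(34*((3 + 5/6) - 4) - 10878) - 18207*(-1/47325) = 45998/(34*(23/6 - 4) - 10878) + 6069/15775 = 45998/(34*(-1/6) - 10878) + 6069/15775 = 45998/(-17/3 - 10878) + 6069/15775 = 45998/(-32651/3) + 6069/15775 = 45998*(-3/32651) + 6069/15775 = -137994/32651 + 6069/15775 = -1978696431/515069525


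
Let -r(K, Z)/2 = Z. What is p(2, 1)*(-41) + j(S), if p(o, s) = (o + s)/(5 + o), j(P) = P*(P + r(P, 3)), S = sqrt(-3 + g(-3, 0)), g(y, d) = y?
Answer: -165/7 - 6*I*sqrt(6) ≈ -23.571 - 14.697*I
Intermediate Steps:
r(K, Z) = -2*Z
S = I*sqrt(6) (S = sqrt(-3 - 3) = sqrt(-6) = I*sqrt(6) ≈ 2.4495*I)
j(P) = P*(-6 + P) (j(P) = P*(P - 2*3) = P*(P - 6) = P*(-6 + P))
p(o, s) = (o + s)/(5 + o)
p(2, 1)*(-41) + j(S) = ((2 + 1)/(5 + 2))*(-41) + (I*sqrt(6))*(-6 + I*sqrt(6)) = (3/7)*(-41) + I*sqrt(6)*(-6 + I*sqrt(6)) = -123/7 + I*sqrt(6)*(-6 + I*sqrt(6))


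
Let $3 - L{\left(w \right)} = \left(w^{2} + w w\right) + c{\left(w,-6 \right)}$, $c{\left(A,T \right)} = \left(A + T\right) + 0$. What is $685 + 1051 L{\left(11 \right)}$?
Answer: $-255759$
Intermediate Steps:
$c{\left(A,T \right)} = A + T$
$L{\left(w \right)} = 9 - w - 2 w^{2}$ ($L{\left(w \right)} = 3 - \left(\left(w^{2} + w w\right) + \left(w - 6\right)\right) = 3 - \left(\left(w^{2} + w^{2}\right) + \left(-6 + w\right)\right) = 3 - \left(2 w^{2} + \left(-6 + w\right)\right) = 3 - \left(-6 + w + 2 w^{2}\right) = 9 - w - 2 w^{2}$)
$685 + 1051 L{\left(11 \right)} = 685 + 1051 \left(9 - 11 - 2 \cdot 11^{2}\right) = 685 + 1051 \left(9 - 11 - 242\right) = 685 + 1051 \left(-244\right) = 685 - 256444 = -255759$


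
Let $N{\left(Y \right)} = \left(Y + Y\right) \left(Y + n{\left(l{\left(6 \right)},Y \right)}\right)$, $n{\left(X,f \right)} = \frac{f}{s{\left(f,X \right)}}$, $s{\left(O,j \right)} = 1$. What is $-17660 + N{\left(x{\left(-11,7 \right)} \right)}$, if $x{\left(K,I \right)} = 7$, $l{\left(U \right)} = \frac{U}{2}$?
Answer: $-17464$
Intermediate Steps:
$l{\left(U \right)} = \frac{U}{2}$ ($l{\left(U \right)} = U \frac{1}{2} = \frac{U}{2}$)
$n{\left(X,f \right)} = f$ ($n{\left(X,f \right)} = \frac{f}{1} = f 1 = f$)
$N{\left(Y \right)} = 4 Y^{2}$ ($N{\left(Y \right)} = \left(Y + Y\right) \left(Y + Y\right) = 2 Y 2 Y = 4 Y^{2}$)
$-17660 + N{\left(x{\left(-11,7 \right)} \right)} = -17660 + 4 \cdot 7^{2} = -17660 + 4 \cdot 49 = -17660 + 196 = -17464$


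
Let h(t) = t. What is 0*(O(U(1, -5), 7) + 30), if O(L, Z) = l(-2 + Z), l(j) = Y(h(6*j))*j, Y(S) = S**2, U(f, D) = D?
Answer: 0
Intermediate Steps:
l(j) = 36*j**3 (l(j) = (6*j)**2*j = (36*j**2)*j = 36*j**3)
O(L, Z) = 36*(-2 + Z)**3
0*(O(U(1, -5), 7) + 30) = 0*(36*(-2 + 7)**3 + 30) = 0*(36*5**3 + 30) = 0*(36*125 + 30) = 0*(4500 + 30) = 0*4530 = 0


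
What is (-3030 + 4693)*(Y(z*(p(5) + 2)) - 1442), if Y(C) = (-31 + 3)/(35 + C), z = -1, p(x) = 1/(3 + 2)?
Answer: -98378091/41 ≈ -2.3995e+6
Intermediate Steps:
p(x) = ⅕ (p(x) = 1/5 = ⅕)
Y(C) = -28/(35 + C)
(-3030 + 4693)*(Y(z*(p(5) + 2)) - 1442) = (-3030 + 4693)*(-28/(35 - (⅕ + 2)) - 1442) = 1663*(-28/(35 - 1*11/5) - 1442) = 1663*(-28/(35 - 11/5) - 1442) = 1663*(-28/164/5 - 1442) = 1663*(-28*5/164 - 1442) = 1663*(-35/41 - 1442) = 1663*(-59157/41) = -98378091/41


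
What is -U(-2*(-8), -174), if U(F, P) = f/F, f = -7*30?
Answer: 105/8 ≈ 13.125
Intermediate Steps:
f = -210
U(F, P) = -210/F
-U(-2*(-8), -174) = -(-210)/((-2*(-8))) = -(-210)/16 = -1*(-105/8) = 105/8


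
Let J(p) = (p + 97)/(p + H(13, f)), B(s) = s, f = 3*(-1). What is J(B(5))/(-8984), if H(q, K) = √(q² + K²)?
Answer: 5/13476 - √178/13476 ≈ -0.00061900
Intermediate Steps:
f = -3
H(q, K) = √(K² + q²)
J(p) = (97 + p)/(p + √178) (J(p) = (p + 97)/(p + √((-3)² + 13²)) = (97 + p)/(p + √(9 + 169)) = (97 + p)/(p + √178))
J(B(5))/(-8984) = ((97 + 5)/(5 + √178))/(-8984) = (102/(5 + √178))*(-1/8984) = -51/(4492*(5 + √178))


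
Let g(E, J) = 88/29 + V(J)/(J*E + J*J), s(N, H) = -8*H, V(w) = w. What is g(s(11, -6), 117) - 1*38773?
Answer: -185514256/4785 ≈ -38770.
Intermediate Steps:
g(E, J) = 88/29 + J/(J² + E*J) (g(E, J) = 88/29 + J/(J*E + J*J) = 88*(1/29) + J/(E*J + J²) = 88/29 + J/(J² + E*J))
g(s(11, -6), 117) - 1*38773 = (29 + 88*(-8*(-6)) + 88*117)/(29*(-8*(-6) + 117)) - 1*38773 = (29 + 88*48 + 10296)/(29*(48 + 117)) - 38773 = (1/29)*(29 + 4224 + 10296)/165 - 38773 = (1/29)*(1/165)*14549 - 38773 = 14549/4785 - 38773 = -185514256/4785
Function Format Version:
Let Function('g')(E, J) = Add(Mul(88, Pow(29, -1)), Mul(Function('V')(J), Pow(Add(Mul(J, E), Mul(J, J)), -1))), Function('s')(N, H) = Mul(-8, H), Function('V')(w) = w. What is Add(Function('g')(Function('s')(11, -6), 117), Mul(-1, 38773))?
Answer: Rational(-185514256, 4785) ≈ -38770.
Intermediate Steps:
Function('g')(E, J) = Add(Rational(88, 29), Mul(J, Pow(Add(Pow(J, 2), Mul(E, J)), -1))) (Function('g')(E, J) = Add(Mul(88, Pow(29, -1)), Mul(J, Pow(Add(Mul(J, E), Mul(J, J)), -1))) = Add(Mul(88, Rational(1, 29)), Mul(J, Pow(Add(Mul(E, J), Pow(J, 2)), -1))) = Add(Rational(88, 29), Mul(J, Pow(Add(Pow(J, 2), Mul(E, J)), -1))))
Add(Function('g')(Function('s')(11, -6), 117), Mul(-1, 38773)) = Add(Mul(Rational(1, 29), Pow(Add(Mul(-8, -6), 117), -1), Add(29, Mul(88, Mul(-8, -6)), Mul(88, 117))), Mul(-1, 38773)) = Add(Mul(Rational(1, 29), Pow(Add(48, 117), -1), Add(29, Mul(88, 48), 10296)), -38773) = Add(Mul(Rational(1, 29), Pow(165, -1), Add(29, 4224, 10296)), -38773) = Add(Mul(Rational(1, 29), Rational(1, 165), 14549), -38773) = Add(Rational(14549, 4785), -38773) = Rational(-185514256, 4785)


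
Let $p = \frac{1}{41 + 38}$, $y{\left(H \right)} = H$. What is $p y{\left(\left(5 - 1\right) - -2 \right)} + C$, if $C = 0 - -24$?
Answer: $\frac{1902}{79} \approx 24.076$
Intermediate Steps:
$C = 24$ ($C = 0 + 24 = 24$)
$p = \frac{1}{79} \approx 0.012658$
$p y{\left(\left(5 - 1\right) - -2 \right)} + C = \frac{\left(5 - 1\right) - -2}{79} + 24 = \frac{\left(5 - 1\right) + 2}{79} + 24 = \frac{4 + 2}{79} + 24 = \frac{1}{79} \cdot 6 + 24 = \frac{6}{79} + 24 = \frac{1902}{79}$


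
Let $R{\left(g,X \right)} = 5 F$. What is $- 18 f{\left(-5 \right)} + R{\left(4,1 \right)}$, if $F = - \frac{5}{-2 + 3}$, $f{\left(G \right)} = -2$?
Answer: $11$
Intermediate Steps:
$F = -5$ ($F = - \frac{5}{1} = \left(-5\right) 1 = -5$)
$R{\left(g,X \right)} = -25$ ($R{\left(g,X \right)} = 5 \left(-5\right) = -25$)
$- 18 f{\left(-5 \right)} + R{\left(4,1 \right)} = \left(-18\right) \left(-2\right) - 25 = 36 - 25 = 11$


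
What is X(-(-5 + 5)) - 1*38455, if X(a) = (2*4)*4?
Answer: -38423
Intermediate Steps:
X(a) = 32 (X(a) = 8*4 = 32)
X(-(-5 + 5)) - 1*38455 = 32 - 1*38455 = 32 - 38455 = -38423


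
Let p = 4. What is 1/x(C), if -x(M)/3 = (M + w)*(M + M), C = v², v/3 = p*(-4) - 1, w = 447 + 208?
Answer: -1/50813136 ≈ -1.9680e-8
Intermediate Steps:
w = 655
v = -51 (v = 3*(4*(-4) - 1) = 3*(-16 - 1) = 3*(-17) = -51)
C = 2601 (C = (-51)² = 2601)
x(M) = -6*M*(655 + M) (x(M) = -3*(M + 655)*(M + M) = -3*(655 + M)*2*M = -6*M*(655 + M))
1/x(C) = 1/(-6*2601*(655 + 2601)) = 1/(-6*2601*3256) = 1/(-50813136) = -1/50813136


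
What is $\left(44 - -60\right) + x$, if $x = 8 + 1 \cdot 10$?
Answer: $122$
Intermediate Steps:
$x = 18$ ($x = 8 + 10 = 18$)
$\left(44 - -60\right) + x = \left(44 - -60\right) + 18 = \left(44 + 60\right) + 18 = 104 + 18 = 122$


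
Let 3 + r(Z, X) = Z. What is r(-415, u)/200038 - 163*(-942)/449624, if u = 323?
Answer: 7631772979/22485471428 ≈ 0.33941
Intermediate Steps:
r(Z, X) = -3 + Z
r(-415, u)/200038 - 163*(-942)/449624 = (-3 - 415)/200038 - 163*(-942)/449624 = -418*1/200038 + 153546*(1/449624) = -209/100019 + 76773/224812 = 7631772979/22485471428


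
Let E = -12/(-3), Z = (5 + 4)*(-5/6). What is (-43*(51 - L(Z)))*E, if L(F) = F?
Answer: -10062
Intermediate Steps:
Z = -15/2 (Z = 9*(-5*⅙) = 9*(-⅚) = -15/2 ≈ -7.5000)
E = 4 (E = -12*(-⅓) = 4)
(-43*(51 - L(Z)))*E = -43*(51 - 1*(-15/2))*4 = -43*(51 + 15/2)*4 = -43*117/2*4 = -5031/2*4 = -10062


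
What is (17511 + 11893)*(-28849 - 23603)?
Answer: -1542298608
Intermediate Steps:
(17511 + 11893)*(-28849 - 23603) = 29404*(-52452) = -1542298608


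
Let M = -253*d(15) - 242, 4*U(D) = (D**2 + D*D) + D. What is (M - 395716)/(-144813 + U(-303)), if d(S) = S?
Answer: 177668/43993 ≈ 4.0386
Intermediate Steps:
U(D) = D**2/2 + D/4 (U(D) = ((D**2 + D*D) + D)/4 = ((D**2 + D**2) + D)/4 = (2*D**2 + D)/4 = (D + 2*D**2)/4 = D**2/2 + D/4)
M = -4037 (M = -253*15 - 242 = -3795 - 242 = -4037)
(M - 395716)/(-144813 + U(-303)) = (-4037 - 395716)/(-144813 + (1/4)*(-303)*(1 + 2*(-303))) = -399753/(-144813 + (1/4)*(-303)*(1 - 606)) = -399753/(-144813 + (1/4)*(-303)*(-605)) = -399753/(-144813 + 183315/4) = -399753/(-395937/4) = -399753*(-4/395937) = 177668/43993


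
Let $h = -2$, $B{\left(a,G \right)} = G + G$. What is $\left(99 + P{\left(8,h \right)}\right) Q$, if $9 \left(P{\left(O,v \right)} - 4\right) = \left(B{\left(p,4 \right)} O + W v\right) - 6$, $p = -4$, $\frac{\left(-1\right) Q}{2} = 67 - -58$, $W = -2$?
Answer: $- \frac{247250}{9} \approx -27472.0$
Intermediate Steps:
$Q = -250$ ($Q = - 2 \left(67 - -58\right) = - 2 \left(67 + 58\right) = \left(-2\right) 125 = -250$)
$B{\left(a,G \right)} = 2 G$
$P{\left(O,v \right)} = \frac{10}{3} - \frac{2 v}{9} + \frac{8 O}{9}$ ($P{\left(O,v \right)} = 4 + \frac{\left(2 \cdot 4 O - 2 v\right) - 6}{9} = 4 + \frac{\left(8 O - 2 v\right) - 6}{9} = 4 + \frac{\left(- 2 v + 8 O\right) - 6}{9} = 4 + \frac{-6 - 2 v + 8 O}{9} = 4 - \left(\frac{2}{3} - \frac{8 O}{9} + \frac{2 v}{9}\right) = \frac{10}{3} - \frac{2 v}{9} + \frac{8 O}{9}$)
$\left(99 + P{\left(8,h \right)}\right) Q = \left(99 + \left(\frac{10}{3} - - \frac{4}{9} + \frac{8}{9} \cdot 8\right)\right) \left(-250\right) = \left(99 + \left(\frac{10}{3} + \frac{4}{9} + \frac{64}{9}\right)\right) \left(-250\right) = \left(99 + \frac{98}{9}\right) \left(-250\right) = \frac{989}{9} \left(-250\right) = - \frac{247250}{9}$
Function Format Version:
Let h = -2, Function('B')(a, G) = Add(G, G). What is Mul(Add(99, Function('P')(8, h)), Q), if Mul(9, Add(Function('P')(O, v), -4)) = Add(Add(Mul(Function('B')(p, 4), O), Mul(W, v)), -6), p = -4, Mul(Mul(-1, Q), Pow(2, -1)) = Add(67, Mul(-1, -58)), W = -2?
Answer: Rational(-247250, 9) ≈ -27472.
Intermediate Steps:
Q = -250 (Q = Mul(-2, Add(67, Mul(-1, -58))) = Mul(-2, Add(67, 58)) = Mul(-2, 125) = -250)
Function('B')(a, G) = Mul(2, G)
Function('P')(O, v) = Add(Rational(10, 3), Mul(Rational(-2, 9), v), Mul(Rational(8, 9), O)) (Function('P')(O, v) = Add(4, Mul(Rational(1, 9), Add(Add(Mul(Mul(2, 4), O), Mul(-2, v)), -6))) = Add(4, Mul(Rational(1, 9), Add(Add(Mul(8, O), Mul(-2, v)), -6))) = Add(4, Mul(Rational(1, 9), Add(Add(Mul(-2, v), Mul(8, O)), -6))) = Add(4, Mul(Rational(1, 9), Add(-6, Mul(-2, v), Mul(8, O)))) = Add(4, Add(Rational(-2, 3), Mul(Rational(-2, 9), v), Mul(Rational(8, 9), O))) = Add(Rational(10, 3), Mul(Rational(-2, 9), v), Mul(Rational(8, 9), O)))
Mul(Add(99, Function('P')(8, h)), Q) = Mul(Add(99, Add(Rational(10, 3), Mul(Rational(-2, 9), -2), Mul(Rational(8, 9), 8))), -250) = Mul(Add(99, Add(Rational(10, 3), Rational(4, 9), Rational(64, 9))), -250) = Mul(Add(99, Rational(98, 9)), -250) = Mul(Rational(989, 9), -250) = Rational(-247250, 9)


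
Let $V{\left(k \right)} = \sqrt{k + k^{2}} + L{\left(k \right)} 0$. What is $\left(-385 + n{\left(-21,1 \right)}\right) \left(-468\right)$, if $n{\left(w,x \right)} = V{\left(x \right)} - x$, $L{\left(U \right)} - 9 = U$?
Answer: $180648 - 468 \sqrt{2} \approx 1.7999 \cdot 10^{5}$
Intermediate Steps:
$L{\left(U \right)} = 9 + U$
$V{\left(k \right)} = \sqrt{k + k^{2}}$ ($V{\left(k \right)} = \sqrt{k + k^{2}} + \left(9 + k\right) 0 = \sqrt{k + k^{2}} + 0 = \sqrt{k + k^{2}}$)
$n{\left(w,x \right)} = \sqrt{x \left(1 + x\right)} - x$
$\left(-385 + n{\left(-21,1 \right)}\right) \left(-468\right) = \left(-385 + \left(\sqrt{1 \left(1 + 1\right)} - 1\right)\right) \left(-468\right) = \left(-385 - \left(1 - \sqrt{1 \cdot 2}\right)\right) \left(-468\right) = \left(-385 - \left(1 - \sqrt{2}\right)\right) \left(-468\right) = \left(-386 + \sqrt{2}\right) \left(-468\right) = 180648 - 468 \sqrt{2}$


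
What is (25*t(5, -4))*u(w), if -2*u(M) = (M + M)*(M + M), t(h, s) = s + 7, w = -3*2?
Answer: -5400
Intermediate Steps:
w = -6
t(h, s) = 7 + s
u(M) = -2*M² (u(M) = -(M + M)*(M + M)/2 = -2*M*2*M/2 = -2*M²)
(25*t(5, -4))*u(w) = (25*(7 - 4))*(-2*(-6)²) = (25*3)*(-2*36) = 75*(-72) = -5400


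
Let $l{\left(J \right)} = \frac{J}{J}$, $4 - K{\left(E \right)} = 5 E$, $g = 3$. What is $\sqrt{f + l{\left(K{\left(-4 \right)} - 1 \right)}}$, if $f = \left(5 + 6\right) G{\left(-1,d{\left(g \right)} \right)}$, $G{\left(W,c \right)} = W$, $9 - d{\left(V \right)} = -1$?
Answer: $i \sqrt{10} \approx 3.1623 i$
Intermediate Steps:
$K{\left(E \right)} = 4 - 5 E$
$d{\left(V \right)} = 10$ ($d{\left(V \right)} = 9 - -1 = 9 + 1 = 10$)
$l{\left(J \right)} = 1$
$f = -11$ ($f = \left(5 + 6\right) \left(-1\right) = 11 \left(-1\right) = -11$)
$\sqrt{f + l{\left(K{\left(-4 \right)} - 1 \right)}} = \sqrt{-11 + 1} = \sqrt{-10} = i \sqrt{10}$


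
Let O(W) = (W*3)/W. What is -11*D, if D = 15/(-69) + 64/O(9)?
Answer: -16027/69 ≈ -232.28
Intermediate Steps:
O(W) = 3 (O(W) = (3*W)/W = 3)
D = 1457/69 (D = 15/(-69) + 64/3 = 15*(-1/69) + 64*(⅓) = -5/23 + 64/3 = 1457/69 ≈ 21.116)
-11*D = -11*1457/69 = -16027/69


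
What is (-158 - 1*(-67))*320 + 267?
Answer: -28853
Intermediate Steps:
(-158 - 1*(-67))*320 + 267 = (-158 + 67)*320 + 267 = -91*320 + 267 = -29120 + 267 = -28853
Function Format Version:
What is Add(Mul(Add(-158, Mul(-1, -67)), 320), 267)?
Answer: -28853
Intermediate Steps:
Add(Mul(Add(-158, Mul(-1, -67)), 320), 267) = Add(Mul(Add(-158, 67), 320), 267) = Add(Mul(-91, 320), 267) = Add(-29120, 267) = -28853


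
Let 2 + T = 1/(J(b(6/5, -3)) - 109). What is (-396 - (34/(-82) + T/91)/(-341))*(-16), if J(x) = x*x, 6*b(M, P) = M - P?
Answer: 87471377252720/13805412621 ≈ 6336.0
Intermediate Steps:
b(M, P) = -P/6 + M/6 (b(M, P) = (M - P)/6 = -P/6 + M/6)
J(x) = x**2
T = -21802/10851 (T = -2 + 1/((-1/6*(-3) + (6/5)/6)**2 - 109) = -2 + 1/((1/2 + (6*(1/5))/6)**2 - 109) = -2 + 1/((1/2 + (1/6)*(6/5))**2 - 109) = -2 + 1/((1/2 + 1/5)**2 - 109) = -2 + 1/((7/10)**2 - 109) = -2 + 1/(49/100 - 109) = -2 + 1/(-10851/100) = -2 - 100/10851 = -21802/10851 ≈ -2.0092)
(-396 - (34/(-82) + T/91)/(-341))*(-16) = (-396 - (34/(-82) - 21802/10851/91)/(-341))*(-16) = (-396 - (34*(-1/82) - 21802/10851*1/91)*(-1)/341)*(-16) = (-396 - (-17/41 - 21802/987441)*(-1)/341)*(-16) = (-396 - (-17680379)*(-1)/(40485081*341))*(-16) = (-396 - 1*17680379/13805412621)*(-16) = (-396 - 17680379/13805412621)*(-16) = -5466961078295/13805412621*(-16) = 87471377252720/13805412621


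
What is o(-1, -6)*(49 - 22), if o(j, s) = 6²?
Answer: 972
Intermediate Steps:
o(j, s) = 36
o(-1, -6)*(49 - 22) = 36*(49 - 22) = 36*27 = 972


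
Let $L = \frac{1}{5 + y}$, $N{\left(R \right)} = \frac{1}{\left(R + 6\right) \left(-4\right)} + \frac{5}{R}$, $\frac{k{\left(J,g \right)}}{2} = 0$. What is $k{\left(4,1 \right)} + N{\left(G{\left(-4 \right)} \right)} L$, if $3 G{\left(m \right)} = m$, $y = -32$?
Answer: $\frac{71}{504} \approx 0.14087$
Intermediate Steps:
$k{\left(J,g \right)} = 0$ ($k{\left(J,g \right)} = 2 \cdot 0 = 0$)
$G{\left(m \right)} = \frac{m}{3}$
$N{\left(R \right)} = \frac{5}{R} - \frac{1}{4 \left(6 + R\right)}$ ($N{\left(R \right)} = \frac{1}{6 + R} \left(- \frac{1}{4}\right) + \frac{5}{R} = - \frac{1}{4 \left(6 + R\right)} + \frac{5}{R} = \frac{5}{R} - \frac{1}{4 \left(6 + R\right)}$)
$L = - \frac{1}{27}$ ($L = \frac{1}{5 - 32} = \frac{1}{-27} = - \frac{1}{27} \approx -0.037037$)
$k{\left(4,1 \right)} + N{\left(G{\left(-4 \right)} \right)} L = 0 + \frac{120 + 19 \cdot \frac{1}{3} \left(-4\right)}{4 \cdot \frac{1}{3} \left(-4\right) \left(6 + \frac{1}{3} \left(-4\right)\right)} \left(- \frac{1}{27}\right) = 0 + \frac{120 + 19 \left(- \frac{4}{3}\right)}{4 \left(- \frac{4}{3}\right) \left(6 - \frac{4}{3}\right)} \left(- \frac{1}{27}\right) = 0 + \frac{1}{4} \left(- \frac{3}{4}\right) \frac{1}{\frac{14}{3}} \left(120 - \frac{76}{3}\right) \left(- \frac{1}{27}\right) = 0 + \frac{1}{4} \left(- \frac{3}{4}\right) \frac{3}{14} \cdot \frac{284}{3} \left(- \frac{1}{27}\right) = 0 - - \frac{71}{504} = 0 + \frac{71}{504} = \frac{71}{504}$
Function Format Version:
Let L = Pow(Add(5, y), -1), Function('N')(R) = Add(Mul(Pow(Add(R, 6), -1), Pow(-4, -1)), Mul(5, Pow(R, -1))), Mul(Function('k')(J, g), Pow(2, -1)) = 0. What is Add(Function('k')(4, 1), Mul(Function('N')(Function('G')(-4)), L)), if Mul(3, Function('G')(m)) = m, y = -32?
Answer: Rational(71, 504) ≈ 0.14087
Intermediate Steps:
Function('k')(J, g) = 0 (Function('k')(J, g) = Mul(2, 0) = 0)
Function('G')(m) = Mul(Rational(1, 3), m)
Function('N')(R) = Add(Mul(5, Pow(R, -1)), Mul(Rational(-1, 4), Pow(Add(6, R), -1))) (Function('N')(R) = Add(Mul(Pow(Add(6, R), -1), Rational(-1, 4)), Mul(5, Pow(R, -1))) = Add(Mul(Rational(-1, 4), Pow(Add(6, R), -1)), Mul(5, Pow(R, -1))) = Add(Mul(5, Pow(R, -1)), Mul(Rational(-1, 4), Pow(Add(6, R), -1))))
L = Rational(-1, 27) (L = Pow(Add(5, -32), -1) = Pow(-27, -1) = Rational(-1, 27) ≈ -0.037037)
Add(Function('k')(4, 1), Mul(Function('N')(Function('G')(-4)), L)) = Add(0, Mul(Mul(Rational(1, 4), Pow(Mul(Rational(1, 3), -4), -1), Pow(Add(6, Mul(Rational(1, 3), -4)), -1), Add(120, Mul(19, Mul(Rational(1, 3), -4)))), Rational(-1, 27))) = Add(0, Mul(Mul(Rational(1, 4), Pow(Rational(-4, 3), -1), Pow(Add(6, Rational(-4, 3)), -1), Add(120, Mul(19, Rational(-4, 3)))), Rational(-1, 27))) = Add(0, Mul(Mul(Rational(1, 4), Rational(-3, 4), Pow(Rational(14, 3), -1), Add(120, Rational(-76, 3))), Rational(-1, 27))) = Add(0, Mul(Mul(Rational(1, 4), Rational(-3, 4), Rational(3, 14), Rational(284, 3)), Rational(-1, 27))) = Add(0, Mul(Rational(-213, 56), Rational(-1, 27))) = Add(0, Rational(71, 504)) = Rational(71, 504)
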